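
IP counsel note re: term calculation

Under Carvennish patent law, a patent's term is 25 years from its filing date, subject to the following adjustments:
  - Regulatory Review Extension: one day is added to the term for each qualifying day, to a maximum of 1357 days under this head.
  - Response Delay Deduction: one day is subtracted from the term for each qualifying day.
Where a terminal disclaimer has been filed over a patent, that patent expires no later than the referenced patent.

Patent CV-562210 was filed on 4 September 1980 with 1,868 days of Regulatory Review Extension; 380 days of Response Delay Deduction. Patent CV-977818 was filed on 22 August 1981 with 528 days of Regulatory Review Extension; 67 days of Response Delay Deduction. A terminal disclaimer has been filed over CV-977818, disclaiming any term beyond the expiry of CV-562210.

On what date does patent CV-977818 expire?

2007-11-26

Natural term of CV-977818:
  Base: filing + 25 years → 22 August 2006.
  Regulatory Review Extension: 528 days (within the 1357-day cap) → +528 days → 1 February 2008.
  Response Delay Deduction: −67 days → 26 November 2007.
Expiry of referenced patent CV-562210:
  Base: filing + 25 years → 4 September 2005.
  Regulatory Review Extension: 1868 days claimed exceeds the 1357-day cap, so +1357 days → 23 May 2009.
  Response Delay Deduction: −380 days → 8 May 2008.
Terminal disclaimer: CV-977818 expires on the earlier of 26 November 2007 and 8 May 2008.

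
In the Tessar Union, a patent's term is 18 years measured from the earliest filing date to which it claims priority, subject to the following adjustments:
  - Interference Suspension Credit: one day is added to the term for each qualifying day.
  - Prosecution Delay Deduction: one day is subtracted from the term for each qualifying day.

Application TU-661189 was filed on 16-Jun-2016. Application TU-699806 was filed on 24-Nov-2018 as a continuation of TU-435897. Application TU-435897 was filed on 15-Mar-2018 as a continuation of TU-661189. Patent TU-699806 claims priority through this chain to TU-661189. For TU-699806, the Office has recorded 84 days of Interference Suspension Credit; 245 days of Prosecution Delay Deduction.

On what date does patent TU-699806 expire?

2034-01-06

Earliest priority filing: 16 June 2016.
Base term: 16 June 2016 + 18 years → 16 June 2034.
Interference Suspension Credit: +84 days → 8 September 2034.
Prosecution Delay Deduction: −245 days → 6 January 2034.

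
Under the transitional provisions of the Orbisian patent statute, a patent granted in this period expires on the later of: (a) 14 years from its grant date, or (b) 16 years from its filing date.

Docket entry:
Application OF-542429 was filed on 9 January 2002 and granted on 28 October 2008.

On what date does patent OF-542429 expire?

(a) grant + 14 years → 28 October 2022.
(b) filing + 16 years → 9 January 2018.
Later of the two: 28 October 2022.

2022-10-28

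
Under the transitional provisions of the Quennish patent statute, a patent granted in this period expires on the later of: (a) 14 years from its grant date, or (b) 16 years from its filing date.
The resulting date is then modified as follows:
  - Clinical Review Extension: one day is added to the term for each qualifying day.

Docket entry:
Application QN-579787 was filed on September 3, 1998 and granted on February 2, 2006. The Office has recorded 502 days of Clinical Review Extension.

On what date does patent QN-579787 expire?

(a) grant + 14 years → 2 February 2020.
(b) filing + 16 years → 3 September 2014.
Later of the two: 2 February 2020.
Clinical Review Extension: +502 days → 18 June 2021.

June 18, 2021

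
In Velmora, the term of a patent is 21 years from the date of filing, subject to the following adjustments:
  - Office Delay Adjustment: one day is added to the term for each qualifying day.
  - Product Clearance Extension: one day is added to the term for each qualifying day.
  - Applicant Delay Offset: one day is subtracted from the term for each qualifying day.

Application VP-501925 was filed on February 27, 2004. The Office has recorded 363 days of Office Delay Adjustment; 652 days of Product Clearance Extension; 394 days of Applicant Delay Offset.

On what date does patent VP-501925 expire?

Base term: filing date + 21 years → 27 February 2025.
Office Delay Adjustment: +363 days → 25 February 2026.
Product Clearance Extension: +652 days → 9 December 2027.
Applicant Delay Offset: −394 days → 10 November 2026.

2026-11-10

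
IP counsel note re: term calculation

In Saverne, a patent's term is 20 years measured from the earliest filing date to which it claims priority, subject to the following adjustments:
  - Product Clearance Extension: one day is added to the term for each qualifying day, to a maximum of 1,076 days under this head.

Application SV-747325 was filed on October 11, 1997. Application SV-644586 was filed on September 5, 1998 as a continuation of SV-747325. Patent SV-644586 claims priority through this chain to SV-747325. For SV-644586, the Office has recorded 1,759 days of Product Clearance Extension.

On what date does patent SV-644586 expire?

Earliest priority filing: 11 October 1997.
Base term: 11 October 1997 + 20 years → 11 October 2017.
Product Clearance Extension: 1759 days claimed exceeds the 1076-day cap, so +1076 days → 21 September 2020.

2020-09-21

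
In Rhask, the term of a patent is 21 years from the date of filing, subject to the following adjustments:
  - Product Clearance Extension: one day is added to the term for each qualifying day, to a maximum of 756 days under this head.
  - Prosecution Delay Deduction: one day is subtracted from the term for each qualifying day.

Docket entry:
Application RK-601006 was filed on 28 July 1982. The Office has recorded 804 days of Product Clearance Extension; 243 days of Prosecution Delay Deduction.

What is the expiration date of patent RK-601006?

2004-12-22

Base term: filing date + 21 years → 28 July 2003.
Product Clearance Extension: 804 days claimed exceeds the 756-day cap, so +756 days → 22 August 2005.
Prosecution Delay Deduction: −243 days → 22 December 2004.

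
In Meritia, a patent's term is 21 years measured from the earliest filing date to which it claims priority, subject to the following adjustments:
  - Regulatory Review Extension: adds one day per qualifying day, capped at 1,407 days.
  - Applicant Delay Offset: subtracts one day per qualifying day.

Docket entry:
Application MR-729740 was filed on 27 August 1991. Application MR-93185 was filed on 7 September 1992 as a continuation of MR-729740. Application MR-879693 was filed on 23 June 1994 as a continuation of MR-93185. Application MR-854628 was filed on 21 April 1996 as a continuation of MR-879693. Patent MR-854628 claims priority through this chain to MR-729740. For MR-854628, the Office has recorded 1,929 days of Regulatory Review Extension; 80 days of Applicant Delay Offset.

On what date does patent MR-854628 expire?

2016-04-15

Earliest priority filing: 27 August 1991.
Base term: 27 August 1991 + 21 years → 27 August 2012.
Regulatory Review Extension: 1929 days claimed exceeds the 1407-day cap, so +1407 days → 4 July 2016.
Applicant Delay Offset: −80 days → 15 April 2016.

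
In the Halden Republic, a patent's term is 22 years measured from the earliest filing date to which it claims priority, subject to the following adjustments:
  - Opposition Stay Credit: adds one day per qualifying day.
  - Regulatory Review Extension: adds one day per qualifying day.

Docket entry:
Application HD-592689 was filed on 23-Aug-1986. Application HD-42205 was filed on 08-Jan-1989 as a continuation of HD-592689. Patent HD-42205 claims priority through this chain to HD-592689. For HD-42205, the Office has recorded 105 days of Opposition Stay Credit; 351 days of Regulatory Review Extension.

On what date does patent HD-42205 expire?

November 22, 2009

Earliest priority filing: 23 August 1986.
Base term: 23 August 1986 + 22 years → 23 August 2008.
Opposition Stay Credit: +105 days → 6 December 2008.
Regulatory Review Extension: +351 days → 22 November 2009.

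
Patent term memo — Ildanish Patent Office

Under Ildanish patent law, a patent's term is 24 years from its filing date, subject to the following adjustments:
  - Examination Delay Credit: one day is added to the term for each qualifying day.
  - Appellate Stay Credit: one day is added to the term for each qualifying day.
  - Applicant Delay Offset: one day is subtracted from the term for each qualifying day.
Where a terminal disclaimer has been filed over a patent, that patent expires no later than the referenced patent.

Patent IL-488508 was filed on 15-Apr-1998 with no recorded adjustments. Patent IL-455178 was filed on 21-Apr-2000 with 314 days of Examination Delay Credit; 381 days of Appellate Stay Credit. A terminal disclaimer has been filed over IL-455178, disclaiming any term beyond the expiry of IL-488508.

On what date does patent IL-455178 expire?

Natural term of IL-455178:
  Base: filing + 24 years → 21 April 2024.
  Examination Delay Credit: +314 days → 1 March 2025.
  Appellate Stay Credit: +381 days → 17 March 2026.
Expiry of referenced patent IL-488508:
  Base: filing + 24 years → 15 April 2022.
Terminal disclaimer: IL-455178 expires on the earlier of 17 March 2026 and 15 April 2022.

April 15, 2022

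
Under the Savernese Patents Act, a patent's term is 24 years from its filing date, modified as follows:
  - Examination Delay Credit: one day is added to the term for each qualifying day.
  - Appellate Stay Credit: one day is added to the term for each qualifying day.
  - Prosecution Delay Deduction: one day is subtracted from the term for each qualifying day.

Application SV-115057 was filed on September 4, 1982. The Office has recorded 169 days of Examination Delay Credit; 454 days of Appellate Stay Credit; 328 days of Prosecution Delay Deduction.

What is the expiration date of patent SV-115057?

Base term: filing date + 24 years → 4 September 2006.
Examination Delay Credit: +169 days → 20 February 2007.
Appellate Stay Credit: +454 days → 19 May 2008.
Prosecution Delay Deduction: −328 days → 26 June 2007.

June 26, 2007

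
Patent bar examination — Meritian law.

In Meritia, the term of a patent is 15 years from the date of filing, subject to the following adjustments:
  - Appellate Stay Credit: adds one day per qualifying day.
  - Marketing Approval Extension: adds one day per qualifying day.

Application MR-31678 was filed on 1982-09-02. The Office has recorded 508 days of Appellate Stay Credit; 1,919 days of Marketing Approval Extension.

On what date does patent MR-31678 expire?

Base term: filing date + 15 years → 2 September 1997.
Appellate Stay Credit: +508 days → 23 January 1999.
Marketing Approval Extension: +1919 days → 25 April 2004.

April 25, 2004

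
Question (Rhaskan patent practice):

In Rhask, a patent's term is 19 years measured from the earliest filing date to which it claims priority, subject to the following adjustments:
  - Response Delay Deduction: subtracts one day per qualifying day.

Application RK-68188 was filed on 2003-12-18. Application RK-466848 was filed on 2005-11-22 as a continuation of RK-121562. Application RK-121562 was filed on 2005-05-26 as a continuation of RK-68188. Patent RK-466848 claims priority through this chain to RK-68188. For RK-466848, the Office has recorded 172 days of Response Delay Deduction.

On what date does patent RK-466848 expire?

Earliest priority filing: 18 December 2003.
Base term: 18 December 2003 + 19 years → 18 December 2022.
Response Delay Deduction: −172 days → 29 June 2022.

2022-06-29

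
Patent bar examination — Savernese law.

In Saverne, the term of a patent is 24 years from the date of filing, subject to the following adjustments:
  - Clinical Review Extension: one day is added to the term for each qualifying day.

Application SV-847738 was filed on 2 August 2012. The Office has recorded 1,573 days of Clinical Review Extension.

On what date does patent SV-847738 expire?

Base term: filing date + 24 years → 2 August 2036.
Clinical Review Extension: +1573 days → 22 November 2040.

November 22, 2040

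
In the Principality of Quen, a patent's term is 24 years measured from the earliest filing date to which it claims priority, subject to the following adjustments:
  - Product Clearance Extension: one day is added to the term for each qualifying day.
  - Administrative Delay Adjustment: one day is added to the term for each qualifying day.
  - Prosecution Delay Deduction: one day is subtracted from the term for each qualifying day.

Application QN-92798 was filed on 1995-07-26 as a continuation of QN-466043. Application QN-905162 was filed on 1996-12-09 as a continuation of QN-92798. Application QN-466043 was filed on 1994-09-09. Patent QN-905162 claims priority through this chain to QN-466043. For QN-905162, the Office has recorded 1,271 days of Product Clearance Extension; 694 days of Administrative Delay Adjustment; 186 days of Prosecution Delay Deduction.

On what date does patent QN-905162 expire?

2023-07-24

Earliest priority filing: 9 September 1994.
Base term: 9 September 1994 + 24 years → 9 September 2018.
Product Clearance Extension: +1271 days → 3 March 2022.
Administrative Delay Adjustment: +694 days → 26 January 2024.
Prosecution Delay Deduction: −186 days → 24 July 2023.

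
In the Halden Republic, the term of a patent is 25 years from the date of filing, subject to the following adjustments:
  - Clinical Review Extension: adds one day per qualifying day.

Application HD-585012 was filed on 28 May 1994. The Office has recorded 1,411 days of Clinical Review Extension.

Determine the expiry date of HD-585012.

2023-04-08

Base term: filing date + 25 years → 28 May 2019.
Clinical Review Extension: +1411 days → 8 April 2023.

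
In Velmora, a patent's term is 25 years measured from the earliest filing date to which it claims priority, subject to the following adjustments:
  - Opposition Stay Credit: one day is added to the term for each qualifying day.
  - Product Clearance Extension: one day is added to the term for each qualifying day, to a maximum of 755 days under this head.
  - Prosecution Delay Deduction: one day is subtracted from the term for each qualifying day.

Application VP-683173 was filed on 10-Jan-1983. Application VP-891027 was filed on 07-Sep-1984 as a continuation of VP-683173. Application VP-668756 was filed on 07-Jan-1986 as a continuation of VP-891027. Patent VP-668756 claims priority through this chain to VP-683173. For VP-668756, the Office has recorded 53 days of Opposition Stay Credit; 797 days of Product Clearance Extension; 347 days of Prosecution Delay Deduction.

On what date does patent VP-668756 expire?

April 15, 2009

Earliest priority filing: 10 January 1983.
Base term: 10 January 1983 + 25 years → 10 January 2008.
Opposition Stay Credit: +53 days → 3 March 2008.
Product Clearance Extension: 797 days claimed exceeds the 755-day cap, so +755 days → 28 March 2010.
Prosecution Delay Deduction: −347 days → 15 April 2009.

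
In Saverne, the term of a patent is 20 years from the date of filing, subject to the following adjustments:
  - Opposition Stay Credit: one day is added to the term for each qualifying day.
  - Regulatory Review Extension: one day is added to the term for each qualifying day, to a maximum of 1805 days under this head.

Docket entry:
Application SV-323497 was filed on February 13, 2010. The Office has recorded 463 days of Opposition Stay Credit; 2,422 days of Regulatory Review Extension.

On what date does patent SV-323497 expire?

2036-04-30

Base term: filing date + 20 years → 13 February 2030.
Opposition Stay Credit: +463 days → 22 May 2031.
Regulatory Review Extension: 2422 days claimed exceeds the 1805-day cap, so +1805 days → 30 April 2036.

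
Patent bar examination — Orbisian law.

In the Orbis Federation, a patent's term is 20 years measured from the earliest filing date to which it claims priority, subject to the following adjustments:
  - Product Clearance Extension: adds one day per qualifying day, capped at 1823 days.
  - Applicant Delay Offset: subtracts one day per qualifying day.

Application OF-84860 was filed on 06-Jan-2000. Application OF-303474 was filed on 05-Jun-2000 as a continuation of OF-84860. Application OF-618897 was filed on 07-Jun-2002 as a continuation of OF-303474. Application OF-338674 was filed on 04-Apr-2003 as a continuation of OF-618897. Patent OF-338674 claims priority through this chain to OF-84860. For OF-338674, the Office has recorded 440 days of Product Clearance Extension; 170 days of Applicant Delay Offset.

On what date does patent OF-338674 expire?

Earliest priority filing: 6 January 2000.
Base term: 6 January 2000 + 20 years → 6 January 2020.
Product Clearance Extension: 440 days (within the 1823-day cap) → +440 days → 21 March 2021.
Applicant Delay Offset: −170 days → 2 October 2020.

2020-10-02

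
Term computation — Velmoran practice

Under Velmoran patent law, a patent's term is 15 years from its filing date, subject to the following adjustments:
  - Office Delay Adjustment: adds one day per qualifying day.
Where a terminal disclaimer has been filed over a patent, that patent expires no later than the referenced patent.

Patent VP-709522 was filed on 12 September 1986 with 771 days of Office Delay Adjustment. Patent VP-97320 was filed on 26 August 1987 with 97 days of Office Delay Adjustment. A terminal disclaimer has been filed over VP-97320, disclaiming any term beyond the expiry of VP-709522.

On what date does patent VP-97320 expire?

Natural term of VP-97320:
  Base: filing + 15 years → 26 August 2002.
  Office Delay Adjustment: +97 days → 1 December 2002.
Expiry of referenced patent VP-709522:
  Base: filing + 15 years → 12 September 2001.
  Office Delay Adjustment: +771 days → 23 October 2003.
Terminal disclaimer: VP-97320 expires on the earlier of 1 December 2002 and 23 October 2003.

2002-12-01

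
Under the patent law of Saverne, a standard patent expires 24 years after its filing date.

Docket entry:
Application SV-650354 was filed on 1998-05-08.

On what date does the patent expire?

Filing date + 24 years → 8 May 2022.

2022-05-08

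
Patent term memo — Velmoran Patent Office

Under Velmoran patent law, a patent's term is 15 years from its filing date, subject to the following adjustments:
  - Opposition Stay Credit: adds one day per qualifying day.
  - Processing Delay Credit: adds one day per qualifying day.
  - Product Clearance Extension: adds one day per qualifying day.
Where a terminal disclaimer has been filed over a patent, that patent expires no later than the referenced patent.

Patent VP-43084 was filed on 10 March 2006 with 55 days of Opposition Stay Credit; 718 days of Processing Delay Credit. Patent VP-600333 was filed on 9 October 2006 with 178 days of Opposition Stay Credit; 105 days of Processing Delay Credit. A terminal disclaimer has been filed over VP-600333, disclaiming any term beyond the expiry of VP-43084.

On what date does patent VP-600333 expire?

Natural term of VP-600333:
  Base: filing + 15 years → 9 October 2021.
  Opposition Stay Credit: +178 days → 5 April 2022.
  Processing Delay Credit: +105 days → 19 July 2022.
Expiry of referenced patent VP-43084:
  Base: filing + 15 years → 10 March 2021.
  Opposition Stay Credit: +55 days → 4 May 2021.
  Processing Delay Credit: +718 days → 22 April 2023.
Terminal disclaimer: VP-600333 expires on the earlier of 19 July 2022 and 22 April 2023.

July 19, 2022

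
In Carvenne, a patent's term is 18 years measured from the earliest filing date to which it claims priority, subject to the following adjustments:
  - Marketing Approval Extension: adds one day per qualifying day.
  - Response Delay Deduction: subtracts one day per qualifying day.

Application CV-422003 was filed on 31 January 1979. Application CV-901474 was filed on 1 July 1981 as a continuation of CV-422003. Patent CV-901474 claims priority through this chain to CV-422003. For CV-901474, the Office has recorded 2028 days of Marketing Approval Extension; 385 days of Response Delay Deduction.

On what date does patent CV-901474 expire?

Earliest priority filing: 31 January 1979.
Base term: 31 January 1979 + 18 years → 31 January 1997.
Marketing Approval Extension: +2028 days → 21 August 2002.
Response Delay Deduction: −385 days → 1 August 2001.

2001-08-01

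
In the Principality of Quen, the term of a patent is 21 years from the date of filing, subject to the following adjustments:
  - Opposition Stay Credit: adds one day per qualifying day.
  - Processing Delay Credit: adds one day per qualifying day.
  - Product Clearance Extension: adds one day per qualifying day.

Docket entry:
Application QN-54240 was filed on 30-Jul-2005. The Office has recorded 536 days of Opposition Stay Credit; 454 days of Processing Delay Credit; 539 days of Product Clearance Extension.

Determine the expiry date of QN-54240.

Base term: filing date + 21 years → 30 July 2026.
Opposition Stay Credit: +536 days → 17 January 2028.
Processing Delay Credit: +454 days → 15 April 2029.
Product Clearance Extension: +539 days → 6 October 2030.

October 6, 2030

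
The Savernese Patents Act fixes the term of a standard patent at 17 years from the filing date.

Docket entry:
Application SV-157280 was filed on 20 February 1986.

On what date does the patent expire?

Filing date + 17 years → 20 February 2003.

2003-02-20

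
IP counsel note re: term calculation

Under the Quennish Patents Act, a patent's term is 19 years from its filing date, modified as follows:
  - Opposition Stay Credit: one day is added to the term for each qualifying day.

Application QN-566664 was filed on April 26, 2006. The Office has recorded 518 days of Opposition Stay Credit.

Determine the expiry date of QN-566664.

Base term: filing date + 19 years → 26 April 2025.
Opposition Stay Credit: +518 days → 26 September 2026.

2026-09-26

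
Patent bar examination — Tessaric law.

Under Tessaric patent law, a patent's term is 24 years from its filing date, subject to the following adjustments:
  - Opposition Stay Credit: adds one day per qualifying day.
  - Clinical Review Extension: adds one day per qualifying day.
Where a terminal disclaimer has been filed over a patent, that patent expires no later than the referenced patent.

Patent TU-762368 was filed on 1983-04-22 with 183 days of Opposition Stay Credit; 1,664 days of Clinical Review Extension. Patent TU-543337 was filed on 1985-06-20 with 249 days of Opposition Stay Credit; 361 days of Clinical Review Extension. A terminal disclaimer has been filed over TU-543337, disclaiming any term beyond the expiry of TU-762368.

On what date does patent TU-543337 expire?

February 20, 2011

Natural term of TU-543337:
  Base: filing + 24 years → 20 June 2009.
  Opposition Stay Credit: +249 days → 24 February 2010.
  Clinical Review Extension: +361 days → 20 February 2011.
Expiry of referenced patent TU-762368:
  Base: filing + 24 years → 22 April 2007.
  Opposition Stay Credit: +183 days → 22 October 2007.
  Clinical Review Extension: +1664 days → 12 May 2012.
Terminal disclaimer: TU-543337 expires on the earlier of 20 February 2011 and 12 May 2012.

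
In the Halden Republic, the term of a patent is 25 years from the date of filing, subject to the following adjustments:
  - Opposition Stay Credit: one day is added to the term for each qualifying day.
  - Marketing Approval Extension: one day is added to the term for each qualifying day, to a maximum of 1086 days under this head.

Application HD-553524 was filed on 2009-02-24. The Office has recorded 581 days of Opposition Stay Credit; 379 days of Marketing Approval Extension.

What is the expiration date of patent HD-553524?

October 11, 2036

Base term: filing date + 25 years → 24 February 2034.
Opposition Stay Credit: +581 days → 28 September 2035.
Marketing Approval Extension: 379 days (within the 1086-day cap) → +379 days → 11 October 2036.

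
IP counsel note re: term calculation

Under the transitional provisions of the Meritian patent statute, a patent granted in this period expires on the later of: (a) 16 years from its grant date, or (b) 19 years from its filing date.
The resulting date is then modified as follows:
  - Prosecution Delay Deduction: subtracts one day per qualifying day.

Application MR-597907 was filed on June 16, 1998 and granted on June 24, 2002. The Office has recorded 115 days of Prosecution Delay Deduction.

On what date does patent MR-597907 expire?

2018-03-01

(a) grant + 16 years → 24 June 2018.
(b) filing + 19 years → 16 June 2017.
Later of the two: 24 June 2018.
Prosecution Delay Deduction: −115 days → 1 March 2018.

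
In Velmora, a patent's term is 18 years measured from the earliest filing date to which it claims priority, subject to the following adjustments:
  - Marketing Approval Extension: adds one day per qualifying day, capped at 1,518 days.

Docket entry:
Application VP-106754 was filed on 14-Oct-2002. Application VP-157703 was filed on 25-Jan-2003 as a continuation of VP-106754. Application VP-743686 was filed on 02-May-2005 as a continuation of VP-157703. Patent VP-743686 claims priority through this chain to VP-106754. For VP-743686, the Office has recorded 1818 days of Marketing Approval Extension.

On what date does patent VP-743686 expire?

December 10, 2024

Earliest priority filing: 14 October 2002.
Base term: 14 October 2002 + 18 years → 14 October 2020.
Marketing Approval Extension: 1818 days claimed exceeds the 1518-day cap, so +1518 days → 10 December 2024.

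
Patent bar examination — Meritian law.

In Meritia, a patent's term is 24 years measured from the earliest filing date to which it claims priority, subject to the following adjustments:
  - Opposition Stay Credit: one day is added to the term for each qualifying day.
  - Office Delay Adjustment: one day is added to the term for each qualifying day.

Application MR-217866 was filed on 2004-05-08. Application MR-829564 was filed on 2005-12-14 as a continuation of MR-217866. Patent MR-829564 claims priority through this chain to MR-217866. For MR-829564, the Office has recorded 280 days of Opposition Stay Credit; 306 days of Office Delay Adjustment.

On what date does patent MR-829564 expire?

Earliest priority filing: 8 May 2004.
Base term: 8 May 2004 + 24 years → 8 May 2028.
Opposition Stay Credit: +280 days → 12 February 2029.
Office Delay Adjustment: +306 days → 15 December 2029.

2029-12-15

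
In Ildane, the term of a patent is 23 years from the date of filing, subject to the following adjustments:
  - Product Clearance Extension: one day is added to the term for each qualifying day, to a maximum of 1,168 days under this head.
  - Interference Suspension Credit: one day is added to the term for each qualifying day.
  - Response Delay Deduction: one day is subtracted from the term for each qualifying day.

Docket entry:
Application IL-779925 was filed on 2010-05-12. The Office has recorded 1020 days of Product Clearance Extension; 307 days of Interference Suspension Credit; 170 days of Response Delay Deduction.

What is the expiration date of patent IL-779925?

July 12, 2036

Base term: filing date + 23 years → 12 May 2033.
Product Clearance Extension: 1020 days (within the 1168-day cap) → +1020 days → 26 February 2036.
Interference Suspension Credit: +307 days → 29 December 2036.
Response Delay Deduction: −170 days → 12 July 2036.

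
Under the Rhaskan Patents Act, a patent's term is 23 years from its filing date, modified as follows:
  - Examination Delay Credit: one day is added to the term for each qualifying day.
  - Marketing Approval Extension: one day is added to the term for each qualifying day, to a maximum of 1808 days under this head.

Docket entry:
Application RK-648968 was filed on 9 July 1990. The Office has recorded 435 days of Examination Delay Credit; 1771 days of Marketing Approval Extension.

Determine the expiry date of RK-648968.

July 24, 2019

Base term: filing date + 23 years → 9 July 2013.
Examination Delay Credit: +435 days → 17 September 2014.
Marketing Approval Extension: 1771 days (within the 1808-day cap) → +1771 days → 24 July 2019.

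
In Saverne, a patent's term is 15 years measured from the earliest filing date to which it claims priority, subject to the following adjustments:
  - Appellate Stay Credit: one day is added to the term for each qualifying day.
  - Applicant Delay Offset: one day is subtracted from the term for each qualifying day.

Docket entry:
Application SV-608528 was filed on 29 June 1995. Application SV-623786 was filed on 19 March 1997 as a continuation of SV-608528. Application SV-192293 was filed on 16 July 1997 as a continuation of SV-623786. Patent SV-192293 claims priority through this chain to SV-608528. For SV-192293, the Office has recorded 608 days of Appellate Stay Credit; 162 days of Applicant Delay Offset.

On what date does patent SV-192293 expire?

Earliest priority filing: 29 June 1995.
Base term: 29 June 1995 + 15 years → 29 June 2010.
Appellate Stay Credit: +608 days → 27 February 2012.
Applicant Delay Offset: −162 days → 18 September 2011.

2011-09-18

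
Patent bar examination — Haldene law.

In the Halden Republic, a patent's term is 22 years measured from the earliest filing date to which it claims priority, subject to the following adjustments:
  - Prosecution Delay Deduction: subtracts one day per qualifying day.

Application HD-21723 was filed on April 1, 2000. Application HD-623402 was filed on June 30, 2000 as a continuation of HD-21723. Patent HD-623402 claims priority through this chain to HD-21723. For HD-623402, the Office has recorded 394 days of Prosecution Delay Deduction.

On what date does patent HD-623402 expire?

Earliest priority filing: 1 April 2000.
Base term: 1 April 2000 + 22 years → 1 April 2022.
Prosecution Delay Deduction: −394 days → 3 March 2021.

2021-03-03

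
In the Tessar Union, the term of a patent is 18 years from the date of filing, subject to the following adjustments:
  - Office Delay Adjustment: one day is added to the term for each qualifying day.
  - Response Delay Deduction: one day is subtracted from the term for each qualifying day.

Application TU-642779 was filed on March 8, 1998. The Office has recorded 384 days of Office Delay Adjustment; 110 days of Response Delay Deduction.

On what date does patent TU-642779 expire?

Base term: filing date + 18 years → 8 March 2016.
Office Delay Adjustment: +384 days → 27 March 2017.
Response Delay Deduction: −110 days → 7 December 2016.

2016-12-07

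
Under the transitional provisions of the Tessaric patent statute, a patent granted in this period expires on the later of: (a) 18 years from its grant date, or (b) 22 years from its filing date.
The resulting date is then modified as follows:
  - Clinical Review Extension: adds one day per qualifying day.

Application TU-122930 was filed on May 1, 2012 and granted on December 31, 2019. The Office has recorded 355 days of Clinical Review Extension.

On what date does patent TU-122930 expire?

(a) grant + 18 years → 31 December 2037.
(b) filing + 22 years → 1 May 2034.
Later of the two: 31 December 2037.
Clinical Review Extension: +355 days → 21 December 2038.

December 21, 2038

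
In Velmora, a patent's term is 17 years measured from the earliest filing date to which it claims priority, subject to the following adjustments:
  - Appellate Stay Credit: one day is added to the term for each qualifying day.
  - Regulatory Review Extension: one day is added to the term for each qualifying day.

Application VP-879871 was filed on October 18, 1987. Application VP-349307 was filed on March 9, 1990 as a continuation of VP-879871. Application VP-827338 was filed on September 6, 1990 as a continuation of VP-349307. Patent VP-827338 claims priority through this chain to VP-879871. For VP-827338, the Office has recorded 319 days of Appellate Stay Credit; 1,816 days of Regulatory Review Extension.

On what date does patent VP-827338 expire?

2010-08-23

Earliest priority filing: 18 October 1987.
Base term: 18 October 1987 + 17 years → 18 October 2004.
Appellate Stay Credit: +319 days → 2 September 2005.
Regulatory Review Extension: +1816 days → 23 August 2010.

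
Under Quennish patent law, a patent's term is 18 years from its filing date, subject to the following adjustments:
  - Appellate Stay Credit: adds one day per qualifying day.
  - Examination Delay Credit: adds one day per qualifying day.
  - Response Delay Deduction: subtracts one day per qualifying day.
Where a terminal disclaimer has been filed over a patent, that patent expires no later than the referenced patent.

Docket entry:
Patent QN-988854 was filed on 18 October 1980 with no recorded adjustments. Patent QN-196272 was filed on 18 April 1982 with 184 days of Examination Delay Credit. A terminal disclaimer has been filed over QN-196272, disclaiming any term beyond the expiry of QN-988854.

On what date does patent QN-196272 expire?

1998-10-18

Natural term of QN-196272:
  Base: filing + 18 years → 18 April 2000.
  Examination Delay Credit: +184 days → 19 October 2000.
Expiry of referenced patent QN-988854:
  Base: filing + 18 years → 18 October 1998.
Terminal disclaimer: QN-196272 expires on the earlier of 19 October 2000 and 18 October 1998.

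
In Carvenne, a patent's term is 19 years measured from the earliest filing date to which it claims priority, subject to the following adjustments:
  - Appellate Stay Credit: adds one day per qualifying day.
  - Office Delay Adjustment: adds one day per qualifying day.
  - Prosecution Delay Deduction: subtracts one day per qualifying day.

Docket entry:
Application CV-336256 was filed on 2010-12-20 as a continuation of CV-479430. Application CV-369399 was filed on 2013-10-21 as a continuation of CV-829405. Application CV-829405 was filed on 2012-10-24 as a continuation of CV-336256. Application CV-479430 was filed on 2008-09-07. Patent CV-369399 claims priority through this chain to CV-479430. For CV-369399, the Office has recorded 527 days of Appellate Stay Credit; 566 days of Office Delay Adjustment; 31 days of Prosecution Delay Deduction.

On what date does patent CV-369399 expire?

Earliest priority filing: 7 September 2008.
Base term: 7 September 2008 + 19 years → 7 September 2027.
Appellate Stay Credit: +527 days → 15 February 2029.
Office Delay Adjustment: +566 days → 4 September 2030.
Prosecution Delay Deduction: −31 days → 4 August 2030.

August 4, 2030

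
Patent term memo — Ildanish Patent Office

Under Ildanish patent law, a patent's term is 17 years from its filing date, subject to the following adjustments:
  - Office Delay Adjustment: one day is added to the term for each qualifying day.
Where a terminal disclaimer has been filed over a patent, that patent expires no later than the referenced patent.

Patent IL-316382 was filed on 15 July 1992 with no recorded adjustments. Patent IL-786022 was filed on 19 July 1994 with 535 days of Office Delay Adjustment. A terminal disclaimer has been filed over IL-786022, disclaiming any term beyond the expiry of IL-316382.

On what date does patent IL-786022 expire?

Natural term of IL-786022:
  Base: filing + 17 years → 19 July 2011.
  Office Delay Adjustment: +535 days → 4 January 2013.
Expiry of referenced patent IL-316382:
  Base: filing + 17 years → 15 July 2009.
Terminal disclaimer: IL-786022 expires on the earlier of 4 January 2013 and 15 July 2009.

July 15, 2009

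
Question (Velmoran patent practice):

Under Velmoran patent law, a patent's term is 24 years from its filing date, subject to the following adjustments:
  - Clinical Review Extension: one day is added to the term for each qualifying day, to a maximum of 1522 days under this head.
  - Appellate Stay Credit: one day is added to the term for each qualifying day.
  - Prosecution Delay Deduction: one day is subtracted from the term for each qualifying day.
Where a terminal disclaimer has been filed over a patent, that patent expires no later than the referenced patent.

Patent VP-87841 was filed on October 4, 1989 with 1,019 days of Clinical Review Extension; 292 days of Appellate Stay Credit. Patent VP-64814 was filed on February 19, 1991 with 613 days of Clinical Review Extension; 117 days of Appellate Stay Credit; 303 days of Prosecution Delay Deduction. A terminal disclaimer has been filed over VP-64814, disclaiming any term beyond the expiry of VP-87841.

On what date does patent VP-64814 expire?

Natural term of VP-64814:
  Base: filing + 24 years → 19 February 2015.
  Clinical Review Extension: 613 days (within the 1522-day cap) → +613 days → 24 October 2016.
  Appellate Stay Credit: +117 days → 18 February 2017.
  Prosecution Delay Deduction: −303 days → 21 April 2016.
Expiry of referenced patent VP-87841:
  Base: filing + 24 years → 4 October 2013.
  Clinical Review Extension: 1019 days (within the 1522-day cap) → +1019 days → 19 July 2016.
  Appellate Stay Credit: +292 days → 7 May 2017.
Terminal disclaimer: VP-64814 expires on the earlier of 21 April 2016 and 7 May 2017.

April 21, 2016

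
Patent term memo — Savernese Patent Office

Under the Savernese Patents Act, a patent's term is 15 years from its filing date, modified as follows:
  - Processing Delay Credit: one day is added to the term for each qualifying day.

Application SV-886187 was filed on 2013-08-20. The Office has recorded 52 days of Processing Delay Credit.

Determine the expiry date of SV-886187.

Base term: filing date + 15 years → 20 August 2028.
Processing Delay Credit: +52 days → 11 October 2028.

October 11, 2028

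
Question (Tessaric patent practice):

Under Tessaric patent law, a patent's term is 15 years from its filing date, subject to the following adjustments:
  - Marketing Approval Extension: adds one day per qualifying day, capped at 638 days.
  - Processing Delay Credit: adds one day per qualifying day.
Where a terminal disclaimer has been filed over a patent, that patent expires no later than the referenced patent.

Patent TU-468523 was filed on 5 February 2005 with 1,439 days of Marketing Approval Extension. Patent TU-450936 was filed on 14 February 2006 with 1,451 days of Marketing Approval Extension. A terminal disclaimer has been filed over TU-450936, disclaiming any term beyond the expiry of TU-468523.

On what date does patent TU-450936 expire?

Natural term of TU-450936:
  Base: filing + 15 years → 14 February 2021.
  Marketing Approval Extension: 1451 days claimed exceeds the 638-day cap, so +638 days → 14 November 2022.
Expiry of referenced patent TU-468523:
  Base: filing + 15 years → 5 February 2020.
  Marketing Approval Extension: 1439 days claimed exceeds the 638-day cap, so +638 days → 4 November 2021.
Terminal disclaimer: TU-450936 expires on the earlier of 14 November 2022 and 4 November 2021.

November 4, 2021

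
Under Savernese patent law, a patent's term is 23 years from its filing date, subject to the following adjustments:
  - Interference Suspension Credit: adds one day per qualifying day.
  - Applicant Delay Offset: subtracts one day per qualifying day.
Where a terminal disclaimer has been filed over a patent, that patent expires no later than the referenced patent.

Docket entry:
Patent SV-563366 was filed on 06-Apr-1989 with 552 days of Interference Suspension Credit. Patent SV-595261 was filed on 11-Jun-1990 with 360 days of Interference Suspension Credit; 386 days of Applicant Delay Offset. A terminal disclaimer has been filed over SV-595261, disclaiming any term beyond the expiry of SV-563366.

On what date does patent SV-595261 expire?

2013-05-16

Natural term of SV-595261:
  Base: filing + 23 years → 11 June 2013.
  Interference Suspension Credit: +360 days → 6 June 2014.
  Applicant Delay Offset: −386 days → 16 May 2013.
Expiry of referenced patent SV-563366:
  Base: filing + 23 years → 6 April 2012.
  Interference Suspension Credit: +552 days → 10 October 2013.
Terminal disclaimer: SV-595261 expires on the earlier of 16 May 2013 and 10 October 2013.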